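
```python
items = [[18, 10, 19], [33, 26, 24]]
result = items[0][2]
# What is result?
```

Trace:
`items = [[18, 10, 19], [33, 26, 24]]` → items = [[18, 10, 19], [33, 26, 24]]
`result = items[0][2]` → result = 19
So result = 19

Answer: 19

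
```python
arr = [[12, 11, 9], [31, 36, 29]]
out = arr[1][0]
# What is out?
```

Trace:
`arr = [[12, 11, 9], [31, 36, 29]]` → arr = [[12, 11, 9], [31, 36, 29]]
`out = arr[1][0]` → out = 31
So out = 31

Answer: 31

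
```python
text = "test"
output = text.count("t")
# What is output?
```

Trace:
`text = "test"` → text = 'test'
`output = text.count("t")` → output = 2
So output = 2

Answer: 2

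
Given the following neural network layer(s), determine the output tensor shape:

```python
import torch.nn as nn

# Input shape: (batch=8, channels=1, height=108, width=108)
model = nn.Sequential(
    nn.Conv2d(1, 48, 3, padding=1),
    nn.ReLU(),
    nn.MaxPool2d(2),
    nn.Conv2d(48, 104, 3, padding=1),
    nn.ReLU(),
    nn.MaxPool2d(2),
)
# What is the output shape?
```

Input: (8, 1, 108, 108) -> after first Conv2d: (8, 48, 108, 108) -> after first MaxPool2d: (8, 48, 54, 54) -> after second Conv2d: (8, 104, 54, 54) -> Output: (8, 104, 27, 27)

Answer: (8, 104, 27, 27)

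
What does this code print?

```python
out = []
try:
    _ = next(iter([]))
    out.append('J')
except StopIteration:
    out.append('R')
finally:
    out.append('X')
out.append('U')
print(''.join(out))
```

Execution trace: 'R' (except StopIteration) → 'X' (finally) → 'U' (after the try/except). Output: RXU

Answer: RXU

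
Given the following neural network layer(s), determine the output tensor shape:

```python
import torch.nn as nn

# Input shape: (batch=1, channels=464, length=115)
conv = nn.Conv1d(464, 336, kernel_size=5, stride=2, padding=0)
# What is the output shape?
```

Input: (1, 464, 115) -> Output: (1, 336, 56)

Answer: (1, 336, 56)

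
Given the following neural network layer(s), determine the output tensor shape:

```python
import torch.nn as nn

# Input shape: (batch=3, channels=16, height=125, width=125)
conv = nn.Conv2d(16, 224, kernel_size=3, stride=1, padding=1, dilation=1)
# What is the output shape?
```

Input: (3, 16, 125, 125) -> Output: (3, 224, 125, 125)

Answer: (3, 224, 125, 125)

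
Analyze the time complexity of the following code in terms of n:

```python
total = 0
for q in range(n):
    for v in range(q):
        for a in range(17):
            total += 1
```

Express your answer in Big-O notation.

Each loop level contributes: n × n × 1. Multiplying the contributions gives O(n^2).

Answer: O(n^2)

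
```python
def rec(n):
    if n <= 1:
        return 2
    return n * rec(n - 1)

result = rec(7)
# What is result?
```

rec(7) = 7 * 6 * 5 * 4 * 3 * 2 * 2 = 10080

Answer: 10080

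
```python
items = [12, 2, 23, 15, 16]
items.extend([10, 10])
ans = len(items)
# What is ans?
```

Trace:
`items = [12, 2, 23, 15, 16]` → items = [12, 2, 23, 15, 16]
`items.extend([10, 10])` → items = [12, 2, 23, 15, 16, 10, 10]
`ans = len(items)` → ans = 7
So ans = 7

Answer: 7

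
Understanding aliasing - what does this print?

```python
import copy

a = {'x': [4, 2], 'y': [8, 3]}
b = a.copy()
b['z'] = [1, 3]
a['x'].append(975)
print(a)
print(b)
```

Key concept: shallow copy of dict with mutable values.
Step by step:
`a = {'x': [4, 2], 'y': [8, 3]}` → a = {'x': [4, 2], 'y': [8, 3]}
`b = a.copy()` → b = {'x': [4, 2], 'y': [8, 3]}
`b['z'] = [1, 3]` → b = {'x': [4, 2], 'y': [8, 3], 'z': [1, 3]}
`a['x'].append(975)` → a = {'x': [4, 2, 975], 'y': [8, 3]}; b = {'x': [4, 2, 975], 'y': [8, 3], 'z': [1, 3]}
`print(a)` → prints {'x': [4, 2, 975], 'y': [8, 3]}
`print(b)` → prints {'x': [4, 2, 975], 'y': [8, 3], 'z': [1, 3]}

Answer:
{'x': [4, 2, 975], 'y': [8, 3]}
{'x': [4, 2, 975], 'y': [8, 3], 'z': [1, 3]}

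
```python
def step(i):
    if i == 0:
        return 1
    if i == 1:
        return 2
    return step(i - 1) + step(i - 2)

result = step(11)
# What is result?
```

Build up from base cases: step(0)=1, step(1)=2, step(2)=3, step(3)=5, step(4)=8, step(5)=13, step(6)=21, ..., step(11)=233

Answer: 233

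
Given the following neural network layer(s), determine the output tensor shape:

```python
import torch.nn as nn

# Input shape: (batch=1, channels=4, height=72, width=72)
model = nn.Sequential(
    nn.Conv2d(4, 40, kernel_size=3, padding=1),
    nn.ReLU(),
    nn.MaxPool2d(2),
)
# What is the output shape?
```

Input: (1, 4, 72, 72) -> after Conv2d: (1, 40, 72, 72) -> after ReLU: (1, 40, 72, 72) -> Output: (1, 40, 36, 36)

Answer: (1, 40, 36, 36)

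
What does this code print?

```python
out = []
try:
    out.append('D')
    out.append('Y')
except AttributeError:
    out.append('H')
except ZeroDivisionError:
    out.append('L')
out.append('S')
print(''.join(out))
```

Execution trace: 'D' (try body) → 'Y' (try body, no exception) → 'S' (after the try/except). Output: DYS

Answer: DYS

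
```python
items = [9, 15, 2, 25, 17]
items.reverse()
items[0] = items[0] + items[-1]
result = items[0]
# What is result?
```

Trace:
`items = [9, 15, 2, 25, 17]` → items = [9, 15, 2, 25, 17]
`items.reverse()` → items = [17, 25, 2, 15, 9]
`items[0] = items[0] + items[-1]` → items = [26, 25, 2, 15, 9]
`result = items[0]` → result = 26
So result = 26

Answer: 26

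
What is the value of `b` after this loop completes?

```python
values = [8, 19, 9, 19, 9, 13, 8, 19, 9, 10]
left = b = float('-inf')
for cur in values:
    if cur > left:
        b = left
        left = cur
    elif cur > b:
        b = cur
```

Second largest (with repeats) in [8, 19, 9, 19, 9, 13, 8, 19, 9, 10]
`b` takes the values: -inf → 8 → 9 → 19

Answer: 19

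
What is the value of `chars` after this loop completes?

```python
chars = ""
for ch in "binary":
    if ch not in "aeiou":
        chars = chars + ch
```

Remove vowels from 'binary'
`chars` takes the values: "" → "b" → "bn" → "bnr" → "bnry"

Answer: "bnry"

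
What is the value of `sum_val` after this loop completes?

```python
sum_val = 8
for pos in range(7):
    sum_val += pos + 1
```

Start at 8, add 1 to 7 = 36
`sum_val` takes the values: 8 → 9 → 11 → 14 → 18 → 23 → 29 → 36

Answer: 36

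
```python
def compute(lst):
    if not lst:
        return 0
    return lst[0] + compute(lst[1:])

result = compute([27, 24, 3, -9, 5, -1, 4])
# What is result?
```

27 + 24 + 3 + (-9) + 5 + (-1) + 4 + 0 = 53

Answer: 53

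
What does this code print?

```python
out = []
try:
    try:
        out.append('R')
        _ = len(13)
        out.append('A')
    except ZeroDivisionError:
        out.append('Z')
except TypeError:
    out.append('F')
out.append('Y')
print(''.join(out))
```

Execution trace: 'R' (inner try body) → 'F' (outer except TypeError) → 'Y' (after the try/except). Output: RFY

Answer: RFY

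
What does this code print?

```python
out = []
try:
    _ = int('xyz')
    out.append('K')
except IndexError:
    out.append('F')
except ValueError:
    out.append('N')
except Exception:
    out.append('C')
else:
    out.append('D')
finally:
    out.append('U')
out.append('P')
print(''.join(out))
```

Execution trace: 'N' (except ValueError) → 'U' (finally) → 'P' (after the try/except). Output: NUP

Answer: NUP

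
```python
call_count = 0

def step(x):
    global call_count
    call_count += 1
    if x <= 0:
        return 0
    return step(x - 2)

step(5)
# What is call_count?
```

Linear recursion stepping by 2: 4 calls from x=5 down to ≤0.

Answer: 4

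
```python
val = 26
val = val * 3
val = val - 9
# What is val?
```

Trace:
`val = 26` → val = 26
`val = val * 3` → val = 78
`val = val - 9` → val = 69
So val = 69

Answer: 69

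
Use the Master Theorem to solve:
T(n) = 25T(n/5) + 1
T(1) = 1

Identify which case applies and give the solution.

a=25, b=5, f(n)=1. log_5(25) = 2. Since c=0 < 2, Case 1 applies: T(n) = Θ(n^log_b(a)) = O(n^2).

Answer: O(n^2) - Case 1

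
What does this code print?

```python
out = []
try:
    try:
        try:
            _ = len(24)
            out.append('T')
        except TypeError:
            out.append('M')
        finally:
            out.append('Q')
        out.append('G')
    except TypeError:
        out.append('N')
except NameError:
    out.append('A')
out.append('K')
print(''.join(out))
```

Execution trace: 'M' (inner except TypeError) → 'Q' (inner finally) → 'G' (try body, no exception) → 'K' (after the try/except). Output: MQGK

Answer: MQGK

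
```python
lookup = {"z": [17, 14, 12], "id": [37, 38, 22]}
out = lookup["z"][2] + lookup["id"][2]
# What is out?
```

Trace:
`lookup = {"z": [17, 14, 12], "id": [37, 38, 22]}` → lookup = {'z': [17, 14, 12], 'id': [37, 38, 22]}
`out = lookup["z"][2] + lookup["id"][2]` → out = 34
So out = 34

Answer: 34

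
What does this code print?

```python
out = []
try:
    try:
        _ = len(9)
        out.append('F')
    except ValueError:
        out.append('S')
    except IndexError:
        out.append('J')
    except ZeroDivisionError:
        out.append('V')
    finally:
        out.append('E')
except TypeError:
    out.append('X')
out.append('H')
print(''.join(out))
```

Execution trace: 'E' (finally) → 'X' (outer except TypeError) → 'H' (after the try/except). Output: EXH

Answer: EXH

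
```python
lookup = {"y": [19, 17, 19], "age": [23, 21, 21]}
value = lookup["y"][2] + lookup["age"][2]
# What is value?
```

Trace:
`lookup = {"y": [19, 17, 19], "age": [23, 21, 21]}` → lookup = {'y': [19, 17, 19], 'age': [23, 21, 21]}
`value = lookup["y"][2] + lookup["age"][2]` → value = 40
So value = 40

Answer: 40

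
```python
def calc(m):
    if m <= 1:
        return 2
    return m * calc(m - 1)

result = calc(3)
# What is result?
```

calc(3) = 3 * 2 * 2 = 12

Answer: 12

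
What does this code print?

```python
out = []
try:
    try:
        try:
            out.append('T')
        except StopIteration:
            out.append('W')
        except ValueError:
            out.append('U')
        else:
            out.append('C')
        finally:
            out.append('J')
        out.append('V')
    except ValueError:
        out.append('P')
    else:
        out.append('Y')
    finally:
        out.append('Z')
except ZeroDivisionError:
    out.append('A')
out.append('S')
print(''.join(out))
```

Execution trace: 'T' (inner try body, no exception) → 'C' (inner else) → 'J' (inner finally) → 'V' (try body, no exception) → 'Y' (else) → 'Z' (finally) → 'S' (after the try/except). Output: TCJVYZS

Answer: TCJVYZS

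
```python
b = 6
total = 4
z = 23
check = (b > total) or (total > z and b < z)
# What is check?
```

Trace:
`b = 6` → b = 6
`total = 4` → total = 4
`z = 23` → z = 23
`check = (b > total) or (total > z and b < z)` → check = True
So check = True

Answer: True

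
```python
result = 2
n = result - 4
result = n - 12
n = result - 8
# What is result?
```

Trace:
`result = 2` → result = 2
`n = result - 4` → n = -2
`result = n - 12` → result = -14
`n = result - 8` → n = -22
So result = -14

Answer: -14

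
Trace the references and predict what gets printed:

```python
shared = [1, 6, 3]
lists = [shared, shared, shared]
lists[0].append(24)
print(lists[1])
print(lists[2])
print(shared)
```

Key concept: list of same reference.
Step by step:
`shared = [1, 6, 3]` → shared = [1, 6, 3]
`lists = [shared, shared, shared]` → lists = [[1, 6, 3], [1, 6, 3], [1, 6, 3]]
`lists[0].append(24)` → shared = [1, 6, 3, 24]; lists = [[1, 6, 3, 24], [1, 6, 3, 24], [1, 6, 3, 24]]
`print(lists[1])` → prints [1, 6, 3, 24]
`print(lists[2])` → prints [1, 6, 3, 24]
`print(shared)` → prints [1, 6, 3, 24]

Answer:
[1, 6, 3, 24]
[1, 6, 3, 24]
[1, 6, 3, 24]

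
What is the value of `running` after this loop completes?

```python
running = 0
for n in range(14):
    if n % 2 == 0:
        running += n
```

Sum of even numbers 0 to 13
`running` takes the values: 0 → 2 → 6 → 12 → 20 → 30 → 42

Answer: 42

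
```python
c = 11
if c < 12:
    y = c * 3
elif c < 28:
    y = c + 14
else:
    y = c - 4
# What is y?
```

Trace:
`c = 11` → c = 11
`if c < 12: ...` → c < 12 is True → y = 33
So y = 33

Answer: 33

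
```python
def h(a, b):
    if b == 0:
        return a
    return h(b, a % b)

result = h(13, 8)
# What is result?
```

h(13, 8) -> h(8, 5) -> h(5, 3) -> h(3, 2) -> h(2, 1) -> h(1, 0) -> 1

Answer: 1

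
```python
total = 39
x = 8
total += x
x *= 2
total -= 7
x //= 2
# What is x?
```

Trace:
`total = 39` → total = 39
`x = 8` → x = 8
`total += x` → total = 47
`x *= 2` → x = 16
`total -= 7` → total = 40
`x //= 2` → x = 8
So x = 8

Answer: 8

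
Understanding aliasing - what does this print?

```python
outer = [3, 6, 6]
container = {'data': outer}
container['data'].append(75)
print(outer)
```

Key concept: dict holds reference to list.
Step by step:
`outer = [3, 6, 6]` → outer = [3, 6, 6]
`container = {'data': outer}` → container = {'data': [3, 6, 6]}
`container['data'].append(75)` → outer = [3, 6, 6, 75]; container = {'data': [3, 6, 6, 75]}
`print(outer)` → prints [3, 6, 6, 75]

Answer: [3, 6, 6, 75]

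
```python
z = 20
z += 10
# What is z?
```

Trace:
`z = 20` → z = 20
`z += 10` → z = 30
So z = 30

Answer: 30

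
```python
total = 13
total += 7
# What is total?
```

Trace:
`total = 13` → total = 13
`total += 7` → total = 20
So total = 20

Answer: 20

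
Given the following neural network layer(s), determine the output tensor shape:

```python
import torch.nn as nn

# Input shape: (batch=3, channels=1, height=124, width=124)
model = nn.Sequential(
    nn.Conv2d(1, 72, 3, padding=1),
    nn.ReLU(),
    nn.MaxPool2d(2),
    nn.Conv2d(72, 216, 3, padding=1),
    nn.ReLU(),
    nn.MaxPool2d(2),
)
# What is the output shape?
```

Input: (3, 1, 124, 124) -> after first Conv2d: (3, 72, 124, 124) -> after first MaxPool2d: (3, 72, 62, 62) -> after second Conv2d: (3, 216, 62, 62) -> Output: (3, 216, 31, 31)

Answer: (3, 216, 31, 31)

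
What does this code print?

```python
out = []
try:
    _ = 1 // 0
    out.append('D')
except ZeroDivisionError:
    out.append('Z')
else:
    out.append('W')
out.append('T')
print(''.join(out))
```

Execution trace: 'Z' (except ZeroDivisionError) → 'T' (after the try/except). Output: ZT

Answer: ZT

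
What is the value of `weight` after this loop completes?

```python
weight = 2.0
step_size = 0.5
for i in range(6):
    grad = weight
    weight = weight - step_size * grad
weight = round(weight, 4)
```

Gradient descent: w = 2.0 * (1 - 0.5)^6
`weight` takes the values: 2.0 → 1.0 → 0.5 → 0.25 → 0.125 → 0.0625 → 0.03125 → 0.0312

Answer: 0.0312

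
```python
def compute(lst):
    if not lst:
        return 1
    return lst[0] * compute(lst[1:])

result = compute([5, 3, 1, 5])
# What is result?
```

Product over [5, 3, 1, 5] = 5 * 3 * 1 * 5 = 75

Answer: 75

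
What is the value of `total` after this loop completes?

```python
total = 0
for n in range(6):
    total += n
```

Sum of 0 to 5 = 15
`total` takes the values: 0 → 1 → 3 → 6 → 10 → 15

Answer: 15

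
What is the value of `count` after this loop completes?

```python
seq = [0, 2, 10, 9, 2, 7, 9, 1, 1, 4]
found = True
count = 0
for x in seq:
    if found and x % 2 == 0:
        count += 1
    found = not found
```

Count even values at even positions
`count` takes the values: 0 → 1 → 2 → 3

Answer: 3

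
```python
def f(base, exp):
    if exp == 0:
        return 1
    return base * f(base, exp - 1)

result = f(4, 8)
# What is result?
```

f(4, 8) = 4 * 4 * 4 * 4 * 4 * 4 * 4 * 4 = 65536

Answer: 65536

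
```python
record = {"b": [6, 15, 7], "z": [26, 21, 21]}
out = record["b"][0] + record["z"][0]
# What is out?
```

Trace:
`record = {"b": [6, 15, 7], "z": [26, 21, 21]}` → record = {'b': [6, 15, 7], 'z': [26, 21, 21]}
`out = record["b"][0] + record["z"][0]` → out = 32
So out = 32

Answer: 32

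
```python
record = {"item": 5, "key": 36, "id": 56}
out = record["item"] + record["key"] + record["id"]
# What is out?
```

Trace:
`record = {"item": 5, "key": 36, "id": 56}` → record = {'item': 5, 'key': 36, 'id': 56}
`out = record["item"] + record["key"] + record["id"]` → out = 97
So out = 97

Answer: 97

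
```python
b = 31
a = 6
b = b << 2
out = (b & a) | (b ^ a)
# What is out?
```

Trace:
`b = 31` → b = 31
`a = 6` → a = 6
`b = b << 2` → b = 124
`out = (b & a) | (b ^ a)` → out = 126
So out = 126

Answer: 126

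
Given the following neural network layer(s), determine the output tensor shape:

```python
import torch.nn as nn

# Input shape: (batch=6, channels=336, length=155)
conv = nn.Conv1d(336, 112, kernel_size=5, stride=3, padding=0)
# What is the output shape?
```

Input: (6, 336, 155) -> Output: (6, 112, 51)

Answer: (6, 112, 51)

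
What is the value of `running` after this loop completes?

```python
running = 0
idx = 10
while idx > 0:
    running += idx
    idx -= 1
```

Sum 10 down to 1
`running` takes the values: 0 → 10 → 19 → 27 → 34 → 40 → 45 → 49 → 52 → 54 → 55

Answer: 55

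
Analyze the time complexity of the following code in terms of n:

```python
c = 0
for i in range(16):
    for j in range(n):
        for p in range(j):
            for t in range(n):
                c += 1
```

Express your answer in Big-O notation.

Each loop level contributes: 1 × n × n × n. Multiplying the contributions gives O(n^3).

Answer: O(n^3)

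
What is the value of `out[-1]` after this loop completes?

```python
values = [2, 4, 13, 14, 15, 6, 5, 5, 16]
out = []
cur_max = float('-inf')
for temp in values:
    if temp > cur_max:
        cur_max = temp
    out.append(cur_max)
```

Running max ends at 16
`out` takes the values: [] → [2] → [2, 4] → [2, 4, 13] → [2, 4, 13, 14] → [2, 4, 13, 14, 15] → [2, 4, 13, 14, 15, 15] → [2, 4, 13, 14, 15, 15, 15] → [2, 4, 13, 14, 15, 15, 15, 15] → [2, 4, 13, 14, 15, 15, 15, 15, 16]
So `out[-1]` = 16

Answer: 16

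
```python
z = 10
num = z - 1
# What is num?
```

Trace:
`z = 10` → z = 10
`num = z - 1` → num = 9
So num = 9

Answer: 9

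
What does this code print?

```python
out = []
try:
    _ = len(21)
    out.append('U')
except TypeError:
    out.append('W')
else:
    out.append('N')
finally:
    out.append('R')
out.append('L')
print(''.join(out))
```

Execution trace: 'W' (except TypeError) → 'R' (finally) → 'L' (after the try/except). Output: WRL

Answer: WRL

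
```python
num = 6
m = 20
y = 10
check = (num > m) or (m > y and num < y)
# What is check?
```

Trace:
`num = 6` → num = 6
`m = 20` → m = 20
`y = 10` → y = 10
`check = (num > m) or (m > y and num < y)` → check = True
So check = True

Answer: True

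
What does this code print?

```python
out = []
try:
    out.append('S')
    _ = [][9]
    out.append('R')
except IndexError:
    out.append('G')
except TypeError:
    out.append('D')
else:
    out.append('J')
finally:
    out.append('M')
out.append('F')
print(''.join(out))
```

Execution trace: 'S' (try body) → 'G' (except IndexError) → 'M' (finally) → 'F' (after the try/except). Output: SGMF

Answer: SGMF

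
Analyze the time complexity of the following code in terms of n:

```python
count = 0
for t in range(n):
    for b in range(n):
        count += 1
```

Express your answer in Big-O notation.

Each loop level contributes: n × n. Multiplying the contributions gives O(n^2).

Answer: O(n^2)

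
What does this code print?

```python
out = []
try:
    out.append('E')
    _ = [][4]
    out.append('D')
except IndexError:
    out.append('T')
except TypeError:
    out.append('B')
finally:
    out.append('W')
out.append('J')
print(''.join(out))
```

Execution trace: 'E' (try body) → 'T' (except IndexError) → 'W' (finally) → 'J' (after the try/except). Output: ETWJ

Answer: ETWJ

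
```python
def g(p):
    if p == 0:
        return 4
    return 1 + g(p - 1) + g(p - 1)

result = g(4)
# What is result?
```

g(p) = 1 + 2·g(p-1), g(0)=4. Closed form: (4+1)·2^4 - 1 = 79.

Answer: 79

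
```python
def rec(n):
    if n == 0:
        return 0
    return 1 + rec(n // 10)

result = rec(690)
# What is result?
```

Count of digits of 690: 3

Answer: 3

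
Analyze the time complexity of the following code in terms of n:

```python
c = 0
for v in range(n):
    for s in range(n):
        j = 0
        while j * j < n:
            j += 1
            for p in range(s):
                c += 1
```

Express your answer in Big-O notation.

Each loop level contributes: n × n × √n × n. Multiplying the contributions gives O(n^3√n).

Answer: O(n^3√n)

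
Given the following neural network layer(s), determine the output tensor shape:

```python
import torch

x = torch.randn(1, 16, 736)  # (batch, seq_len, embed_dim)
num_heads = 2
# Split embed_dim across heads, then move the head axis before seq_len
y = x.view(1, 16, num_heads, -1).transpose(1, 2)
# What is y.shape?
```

Input: (1, 16, 736) -> head_dim = 736 // 2 = 368; after view: (1, 16, 2, 368) -> after transpose(1, 2): (1, 2, 16, 368) -> Output: (1, 2, 16, 368)

Answer: (1, 2, 16, 368)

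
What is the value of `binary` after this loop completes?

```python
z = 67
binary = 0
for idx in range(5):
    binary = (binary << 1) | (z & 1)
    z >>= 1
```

Reverse lowest 5 bits of 67
`binary` takes the values: 0 → 1 → 3 → 6 → 12 → 24

Answer: 24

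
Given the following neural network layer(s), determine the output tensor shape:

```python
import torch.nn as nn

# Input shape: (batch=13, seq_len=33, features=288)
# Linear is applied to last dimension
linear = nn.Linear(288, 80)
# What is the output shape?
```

Input: (13, 33, 288) -> Output: (13, 33, 80)

Answer: (13, 33, 80)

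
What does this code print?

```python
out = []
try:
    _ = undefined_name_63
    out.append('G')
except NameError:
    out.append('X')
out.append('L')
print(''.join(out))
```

Execution trace: 'X' (except NameError) → 'L' (after the try/except). Output: XL

Answer: XL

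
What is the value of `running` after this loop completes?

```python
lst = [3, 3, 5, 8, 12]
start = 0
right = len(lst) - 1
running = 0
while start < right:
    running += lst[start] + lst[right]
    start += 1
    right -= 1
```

Sum of pairs from ends
`running` takes the values: 0 → 15 → 26

Answer: 26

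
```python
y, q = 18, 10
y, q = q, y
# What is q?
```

Trace:
`y, q = 18, 10` → y = 18; q = 10
`y, q = q, y` → y = 10; q = 18
So q = 18

Answer: 18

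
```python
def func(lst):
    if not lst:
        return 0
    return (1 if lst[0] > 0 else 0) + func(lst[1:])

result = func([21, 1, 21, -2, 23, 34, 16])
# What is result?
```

Count of positive elements in [21, 1, 21, -2, 23, 34, 16] = 6

Answer: 6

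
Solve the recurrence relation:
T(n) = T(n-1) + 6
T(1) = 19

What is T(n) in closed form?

Unrolling: T(n) = T(1) + 6·(n-1) = 19 + 6(n-1) = 6n + 13.

Answer: T(n) = 6n + 13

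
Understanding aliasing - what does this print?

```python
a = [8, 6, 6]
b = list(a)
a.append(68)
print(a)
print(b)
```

Key concept: list() constructor creates copy.
Step by step:
`a = [8, 6, 6]` → a = [8, 6, 6]
`b = list(a)` → b = [8, 6, 6]
`a.append(68)` → a = [8, 6, 6, 68]
`print(a)` → prints [8, 6, 6, 68]
`print(b)` → prints [8, 6, 6]

Answer:
[8, 6, 6, 68]
[8, 6, 6]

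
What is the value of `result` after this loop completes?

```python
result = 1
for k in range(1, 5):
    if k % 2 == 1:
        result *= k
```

Product of odd numbers 1 to 4
`result` takes the values: 1 → 3

Answer: 3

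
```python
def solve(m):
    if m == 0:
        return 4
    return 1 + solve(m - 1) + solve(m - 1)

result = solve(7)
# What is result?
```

solve(m) = 1 + 2·solve(m-1), solve(0)=4. Closed form: (4+1)·2^7 - 1 = 639.

Answer: 639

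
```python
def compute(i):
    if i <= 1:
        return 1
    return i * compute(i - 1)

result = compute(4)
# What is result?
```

compute(4) = 4 * 3 * 2 * 1 = 24

Answer: 24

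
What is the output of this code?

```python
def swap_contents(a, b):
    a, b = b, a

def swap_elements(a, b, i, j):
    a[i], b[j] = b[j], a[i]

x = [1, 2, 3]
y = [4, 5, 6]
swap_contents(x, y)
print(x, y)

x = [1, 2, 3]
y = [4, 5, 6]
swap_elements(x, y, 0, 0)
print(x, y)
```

Key concept: parameter rebinding vs mutation.
Step by step:
`x = [1, 2, 3]` → x = [1, 2, 3]
`y = [4, 5, 6]` → y = [4, 5, 6]
`swap_contents(x, y)` → no visible change to tracked variables
`print(x, y)` → prints [1, 2, 3] [4, 5, 6]
`x = [1, 2, 3]` → x = [1, 2, 3]
`y = [4, 5, 6]` → y = [4, 5, 6]
`swap_elements(x, y, 0, 0)` → x = [4, 2, 3]; y = [1, 5, 6]
`print(x, y)` → prints [4, 2, 3] [1, 5, 6]

Answer:
[1, 2, 3] [4, 5, 6]
[4, 2, 3] [1, 5, 6]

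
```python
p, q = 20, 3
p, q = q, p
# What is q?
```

Trace:
`p, q = 20, 3` → p = 20; q = 3
`p, q = q, p` → p = 3; q = 20
So q = 20

Answer: 20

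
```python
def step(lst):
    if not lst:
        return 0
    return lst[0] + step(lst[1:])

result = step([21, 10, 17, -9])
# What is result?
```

21 + 10 + 17 + (-9) + 0 = 39

Answer: 39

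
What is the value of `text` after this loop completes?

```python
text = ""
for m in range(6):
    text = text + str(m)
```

Concatenate digits 0 to 5
`text` takes the values: "" → "0" → "01" → "012" → "0123" → "01234" → "012345"

Answer: "012345"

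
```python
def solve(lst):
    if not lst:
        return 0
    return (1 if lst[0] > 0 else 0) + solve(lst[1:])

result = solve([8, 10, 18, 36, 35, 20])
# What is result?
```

Count of positive elements in [8, 10, 18, 36, 35, 20] = 6

Answer: 6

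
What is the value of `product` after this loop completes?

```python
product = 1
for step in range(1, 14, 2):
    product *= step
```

Product of 1, 3, 5, ... up to 13
`product` takes the values: 1 → 3 → 15 → 105 → 945 → 10395 → 135135

Answer: 135135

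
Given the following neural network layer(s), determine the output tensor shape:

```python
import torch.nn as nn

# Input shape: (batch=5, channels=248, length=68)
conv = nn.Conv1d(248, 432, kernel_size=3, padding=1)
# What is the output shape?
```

Input: (5, 248, 68) -> Output: (5, 432, 68)

Answer: (5, 432, 68)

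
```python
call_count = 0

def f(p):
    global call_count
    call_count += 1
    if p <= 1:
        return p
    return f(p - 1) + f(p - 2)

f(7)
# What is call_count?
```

Calls(p) = 1 + Calls(p-1) + Calls(p-2); Calls(0)=Calls(1)=1. For p=7 this gives 41.

Answer: 41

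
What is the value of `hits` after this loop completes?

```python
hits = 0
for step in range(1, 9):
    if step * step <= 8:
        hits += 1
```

Count numbers where step² ≤ 8
`hits` takes the values: 0 → 1 → 2

Answer: 2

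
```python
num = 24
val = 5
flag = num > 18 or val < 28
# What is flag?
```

Trace:
`num = 24` → num = 24
`val = 5` → val = 5
`flag = num > 18 or val < 28` → flag = True
So flag = True

Answer: True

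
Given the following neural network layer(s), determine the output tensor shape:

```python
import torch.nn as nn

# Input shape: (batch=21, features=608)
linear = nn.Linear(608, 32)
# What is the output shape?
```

Input: (21, 608) -> Output: (21, 32)

Answer: (21, 32)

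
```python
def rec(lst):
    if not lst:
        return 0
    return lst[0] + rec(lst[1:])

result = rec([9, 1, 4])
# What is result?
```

9 + 1 + 4 + 0 = 14

Answer: 14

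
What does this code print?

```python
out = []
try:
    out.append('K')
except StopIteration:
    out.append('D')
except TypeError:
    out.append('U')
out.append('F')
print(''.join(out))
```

Execution trace: 'K' (try body, no exception) → 'F' (after the try/except). Output: KF

Answer: KF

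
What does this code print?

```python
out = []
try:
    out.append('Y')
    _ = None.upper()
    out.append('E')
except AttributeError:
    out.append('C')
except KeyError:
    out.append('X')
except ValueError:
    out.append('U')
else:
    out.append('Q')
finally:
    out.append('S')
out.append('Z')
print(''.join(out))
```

Execution trace: 'Y' (try body) → 'C' (except AttributeError) → 'S' (finally) → 'Z' (after the try/except). Output: YCSZ

Answer: YCSZ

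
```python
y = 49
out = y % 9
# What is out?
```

Trace:
`y = 49` → y = 49
`out = y % 9` → out = 4
So out = 4

Answer: 4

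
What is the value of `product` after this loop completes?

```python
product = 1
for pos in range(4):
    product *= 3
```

3^4 = 81
`product` takes the values: 1 → 3 → 9 → 27 → 81

Answer: 81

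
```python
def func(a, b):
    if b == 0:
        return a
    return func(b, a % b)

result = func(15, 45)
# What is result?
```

func(15, 45) -> func(45, 15) -> func(15, 0) -> 15

Answer: 15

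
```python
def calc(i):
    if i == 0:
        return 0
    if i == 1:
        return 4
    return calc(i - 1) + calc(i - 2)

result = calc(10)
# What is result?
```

Build up from base cases: calc(0)=0, calc(1)=4, calc(2)=4, calc(3)=8, calc(4)=12, calc(5)=20, calc(6)=32, ..., calc(10)=220

Answer: 220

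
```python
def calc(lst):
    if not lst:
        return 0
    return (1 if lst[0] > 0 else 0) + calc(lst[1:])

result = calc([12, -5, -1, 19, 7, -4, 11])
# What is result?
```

Count of positive elements in [12, -5, -1, 19, 7, -4, 11] = 4

Answer: 4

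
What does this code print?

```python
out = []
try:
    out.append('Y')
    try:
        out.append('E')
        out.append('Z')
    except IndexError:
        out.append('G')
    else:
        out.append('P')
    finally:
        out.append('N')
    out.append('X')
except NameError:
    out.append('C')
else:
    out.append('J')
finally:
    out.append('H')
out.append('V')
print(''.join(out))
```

Execution trace: 'Y' (try body) → 'E' (inner try body) → 'Z' (inner try body, no exception) → 'P' (inner else) → 'N' (inner finally) → 'X' (try body, no exception) → 'J' (else) → 'H' (finally) → 'V' (after the try/except). Output: YEZPNXJHV

Answer: YEZPNXJHV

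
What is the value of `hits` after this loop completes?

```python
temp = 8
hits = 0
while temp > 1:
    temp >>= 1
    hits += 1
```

Count right shifts until 1
`hits` takes the values: 0 → 1 → 2 → 3

Answer: 3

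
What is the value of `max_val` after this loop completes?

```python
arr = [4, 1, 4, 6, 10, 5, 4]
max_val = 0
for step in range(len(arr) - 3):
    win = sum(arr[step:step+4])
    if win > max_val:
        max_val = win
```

Max sum of 4-element window in [4, 1, 4, 6, 10, 5, 4]
`max_val` takes the values: 0 → 15 → 21 → 25

Answer: 25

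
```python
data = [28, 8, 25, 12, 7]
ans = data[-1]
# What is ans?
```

Trace:
`data = [28, 8, 25, 12, 7]` → data = [28, 8, 25, 12, 7]
`ans = data[-1]` → ans = 7
So ans = 7

Answer: 7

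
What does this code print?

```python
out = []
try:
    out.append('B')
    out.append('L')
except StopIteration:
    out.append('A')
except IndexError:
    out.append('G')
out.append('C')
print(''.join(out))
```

Execution trace: 'B' (try body) → 'L' (try body, no exception) → 'C' (after the try/except). Output: BLC

Answer: BLC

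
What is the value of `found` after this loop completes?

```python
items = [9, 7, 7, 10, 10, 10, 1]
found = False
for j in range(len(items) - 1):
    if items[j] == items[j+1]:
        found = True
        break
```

Check consecutive duplicates in [9, 7, 7, 10, 10, 10, 1]
`found` takes the values: False → True

Answer: True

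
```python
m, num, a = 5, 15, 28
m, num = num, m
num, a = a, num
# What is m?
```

Trace:
`m, num, a = 5, 15, 28` → m = 5; num = 15; a = 28
`m, num = num, m` → m = 15; num = 5
`num, a = a, num` → num = 28; a = 5
So m = 15

Answer: 15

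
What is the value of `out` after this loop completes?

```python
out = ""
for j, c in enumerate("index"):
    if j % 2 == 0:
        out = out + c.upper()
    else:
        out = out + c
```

Uppercase even positions in 'index'
`out` takes the values: "" → "I" → "In" → "InD" → "InDe" → "InDeX"

Answer: "InDeX"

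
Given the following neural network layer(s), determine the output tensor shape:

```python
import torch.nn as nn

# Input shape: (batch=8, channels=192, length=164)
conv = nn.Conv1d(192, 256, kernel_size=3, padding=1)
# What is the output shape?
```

Input: (8, 192, 164) -> Output: (8, 256, 164)

Answer: (8, 256, 164)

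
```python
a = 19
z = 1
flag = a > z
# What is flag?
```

Trace:
`a = 19` → a = 19
`z = 1` → z = 1
`flag = a > z` → flag = True
So flag = True

Answer: True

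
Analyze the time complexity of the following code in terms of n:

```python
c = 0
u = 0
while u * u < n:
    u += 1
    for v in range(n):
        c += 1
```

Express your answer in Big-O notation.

Each loop level contributes: √n × n. Multiplying the contributions gives O(n√n).

Answer: O(n√n)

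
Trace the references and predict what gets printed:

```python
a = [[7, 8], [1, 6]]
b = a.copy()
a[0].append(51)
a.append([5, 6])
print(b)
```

Key concept: shallow copy with nested lists.
Step by step:
`a = [[7, 8], [1, 6]]` → a = [[7, 8], [1, 6]]
`b = a.copy()` → b = [[7, 8], [1, 6]]
`a[0].append(51)` → a = [[7, 8, 51], [1, 6]]; b = [[7, 8, 51], [1, 6]]
`a.append([5, 6])` → a = [[7, 8, 51], [1, 6], [5, 6]]
`print(b)` → prints [[7, 8, 51], [1, 6]]

Answer: [[7, 8, 51], [1, 6]]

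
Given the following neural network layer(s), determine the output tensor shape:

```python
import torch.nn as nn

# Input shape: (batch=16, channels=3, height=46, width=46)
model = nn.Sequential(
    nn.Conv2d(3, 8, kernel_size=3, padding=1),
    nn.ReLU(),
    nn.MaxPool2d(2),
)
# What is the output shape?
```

Input: (16, 3, 46, 46) -> after Conv2d: (16, 8, 46, 46) -> after ReLU: (16, 8, 46, 46) -> Output: (16, 8, 23, 23)

Answer: (16, 8, 23, 23)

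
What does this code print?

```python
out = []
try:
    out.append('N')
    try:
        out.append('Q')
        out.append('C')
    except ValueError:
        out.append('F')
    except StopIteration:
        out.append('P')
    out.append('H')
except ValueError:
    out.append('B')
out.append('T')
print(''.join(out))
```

Execution trace: 'N' (try body) → 'Q' (inner try body) → 'C' (inner try body, no exception) → 'H' (try body, no exception) → 'T' (after the try/except). Output: NQCHT

Answer: NQCHT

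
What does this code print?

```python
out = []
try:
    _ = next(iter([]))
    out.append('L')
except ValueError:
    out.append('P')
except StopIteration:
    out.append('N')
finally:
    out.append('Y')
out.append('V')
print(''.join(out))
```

Execution trace: 'N' (except StopIteration) → 'Y' (finally) → 'V' (after the try/except). Output: NYV

Answer: NYV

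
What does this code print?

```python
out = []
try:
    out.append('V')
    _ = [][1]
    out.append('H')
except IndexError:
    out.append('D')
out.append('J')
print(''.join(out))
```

Execution trace: 'V' (try body) → 'D' (except IndexError) → 'J' (after the try/except). Output: VDJ

Answer: VDJ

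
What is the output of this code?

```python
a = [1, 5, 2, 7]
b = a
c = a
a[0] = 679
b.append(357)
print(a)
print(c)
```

Key concept: multiple aliases.
Step by step:
`a = [1, 5, 2, 7]` → a = [1, 5, 2, 7]
`b = a` → b = [1, 5, 2, 7] (same object as a)
`c = a` → c = [1, 5, 2, 7] (same object as a, b)
`a[0] = 679` → a = [679, 5, 2, 7] (same object as b, c); b = [679, 5, 2, 7] (same object as a, c); c = [679, 5, 2, 7] (same object as a, b)
`b.append(357)` → a = [679, 5, 2, 7, 357] (same object as b, c); b = [679, 5, 2, 7, 357] (same object as a, c); c = [679, 5, 2, 7, 357] (same object as a, b)
`print(a)` → prints [679, 5, 2, 7, 357]
`print(c)` → prints [679, 5, 2, 7, 357]

Answer:
[679, 5, 2, 7, 357]
[679, 5, 2, 7, 357]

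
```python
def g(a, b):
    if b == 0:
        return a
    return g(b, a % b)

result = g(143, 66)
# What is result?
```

g(143, 66) -> g(66, 11) -> g(11, 0) -> 11

Answer: 11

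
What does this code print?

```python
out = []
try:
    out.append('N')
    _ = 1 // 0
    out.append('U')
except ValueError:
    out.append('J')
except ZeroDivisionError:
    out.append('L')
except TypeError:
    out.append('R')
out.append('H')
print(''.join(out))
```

Execution trace: 'N' (try body) → 'L' (except ZeroDivisionError) → 'H' (after the try/except). Output: NLH

Answer: NLH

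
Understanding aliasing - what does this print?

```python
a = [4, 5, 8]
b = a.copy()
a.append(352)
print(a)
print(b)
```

Key concept: list.copy() creates independent copy.
Step by step:
`a = [4, 5, 8]` → a = [4, 5, 8]
`b = a.copy()` → b = [4, 5, 8]
`a.append(352)` → a = [4, 5, 8, 352]
`print(a)` → prints [4, 5, 8, 352]
`print(b)` → prints [4, 5, 8]

Answer:
[4, 5, 8, 352]
[4, 5, 8]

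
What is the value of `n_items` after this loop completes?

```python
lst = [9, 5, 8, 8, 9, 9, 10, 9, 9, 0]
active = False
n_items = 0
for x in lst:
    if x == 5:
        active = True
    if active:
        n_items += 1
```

Count elements after first 5 in [9, 5, 8, 8, 9, 9, 10, 9, 9, 0]
`n_items` takes the values: 0 → 1 → 2 → 3 → 4 → 5 → 6 → 7 → 8 → 9

Answer: 9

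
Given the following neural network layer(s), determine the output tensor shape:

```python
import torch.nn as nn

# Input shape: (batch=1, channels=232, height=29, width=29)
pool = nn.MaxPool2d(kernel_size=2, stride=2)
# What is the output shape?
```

Input: (1, 232, 29, 29) -> Output: (1, 232, 14, 14)

Answer: (1, 232, 14, 14)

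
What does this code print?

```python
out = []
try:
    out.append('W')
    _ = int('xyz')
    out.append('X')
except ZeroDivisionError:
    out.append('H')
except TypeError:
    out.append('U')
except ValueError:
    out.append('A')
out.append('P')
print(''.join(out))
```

Execution trace: 'W' (try body) → 'A' (except ValueError) → 'P' (after the try/except). Output: WAP

Answer: WAP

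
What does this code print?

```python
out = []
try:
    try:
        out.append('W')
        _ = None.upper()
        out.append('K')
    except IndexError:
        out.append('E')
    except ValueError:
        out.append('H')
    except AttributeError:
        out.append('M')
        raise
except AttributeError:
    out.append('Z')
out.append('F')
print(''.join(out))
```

Execution trace: 'W' (inner try body) → 'M' (inner except AttributeError) → 'Z' (outer except AttributeError) → 'F' (after the try/except). Output: WMZF

Answer: WMZF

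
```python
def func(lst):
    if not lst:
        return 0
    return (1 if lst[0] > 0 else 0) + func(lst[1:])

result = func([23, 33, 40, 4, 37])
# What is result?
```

Count of positive elements in [23, 33, 40, 4, 37] = 5

Answer: 5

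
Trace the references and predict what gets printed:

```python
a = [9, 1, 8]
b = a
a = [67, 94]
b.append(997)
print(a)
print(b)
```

Key concept: rebinding vs mutation: a is rebound to a new list, b still points at the original.
Step by step:
`a = [9, 1, 8]` → a = [9, 1, 8]
`b = a` → b = [9, 1, 8] (same object as a)
`a = [67, 94]` → a = [67, 94]
`b.append(997)` → b = [9, 1, 8, 997]
`print(a)` → prints [67, 94]
`print(b)` → prints [9, 1, 8, 997]

Answer:
[67, 94]
[9, 1, 8, 997]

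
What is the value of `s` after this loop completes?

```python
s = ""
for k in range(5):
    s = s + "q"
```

Repeat 'q' 5 times
`s` takes the values: "" → "q" → "qq" → "qqq" → "qqqq" → "qqqqq"

Answer: "qqqqq"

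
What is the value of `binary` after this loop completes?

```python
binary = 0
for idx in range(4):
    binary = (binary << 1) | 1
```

Build 4 consecutive 1-bits: 0b1111
`binary` takes the values: 0 → 1 → 3 → 7 → 15

Answer: 15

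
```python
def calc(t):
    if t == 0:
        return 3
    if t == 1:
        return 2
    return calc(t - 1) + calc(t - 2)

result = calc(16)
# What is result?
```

Build up from base cases: calc(0)=3, calc(1)=2, calc(2)=5, calc(3)=7, calc(4)=12, calc(5)=19, calc(6)=31, ..., calc(16)=3804

Answer: 3804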